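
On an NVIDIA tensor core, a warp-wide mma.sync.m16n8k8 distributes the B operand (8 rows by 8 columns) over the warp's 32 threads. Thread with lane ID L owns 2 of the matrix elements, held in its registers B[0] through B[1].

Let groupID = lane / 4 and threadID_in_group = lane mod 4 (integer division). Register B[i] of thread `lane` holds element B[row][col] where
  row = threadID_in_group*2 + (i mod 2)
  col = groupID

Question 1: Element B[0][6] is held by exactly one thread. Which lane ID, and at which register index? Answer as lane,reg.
c=6⇒gr=6  r=0⇒th=0,odd=0
L=6*4+0=24  i=0=0

24,0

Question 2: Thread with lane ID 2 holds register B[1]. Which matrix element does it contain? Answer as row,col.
5,0

2: G=0,T=2
[1] (2*2+1,0) = (5,0)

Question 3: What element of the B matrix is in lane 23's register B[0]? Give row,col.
23: g=5,t=3
[0] (3*2+0,5) = (6,5)

6,5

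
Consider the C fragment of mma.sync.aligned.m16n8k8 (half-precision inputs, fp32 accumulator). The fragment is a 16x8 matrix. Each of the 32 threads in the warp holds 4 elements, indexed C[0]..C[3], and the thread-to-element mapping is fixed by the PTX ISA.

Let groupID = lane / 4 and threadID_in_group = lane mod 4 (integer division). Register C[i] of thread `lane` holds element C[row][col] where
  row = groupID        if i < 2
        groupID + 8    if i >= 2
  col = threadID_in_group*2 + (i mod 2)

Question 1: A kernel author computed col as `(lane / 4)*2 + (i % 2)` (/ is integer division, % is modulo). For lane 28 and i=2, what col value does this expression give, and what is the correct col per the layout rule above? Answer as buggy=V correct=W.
buggy=14 correct=0

`(lane / 4)*2 + (i % 2)`[28,2]->14
lane 28->28/4=7, 28 mod 4=0
i=2  r:7+8->15  c:2·0+0->0
col: 14 vs 0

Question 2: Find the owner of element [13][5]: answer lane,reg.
r=13->g=5,rb=1  c=5->t=2,b0=1
L=5*4+2=22  i=1*2+1=3

22,3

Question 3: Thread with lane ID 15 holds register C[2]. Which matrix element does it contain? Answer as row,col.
lane 15: g=3 (15/4), t=3 (15%4)
i=2: r=3+8=11, c=3*2+0=6

11,6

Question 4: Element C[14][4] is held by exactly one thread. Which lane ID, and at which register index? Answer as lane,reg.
r=14⇒gr=6,Rb=1  c=4⇒th=2,odd=0
L=6*4+2=26  i=1*2+0=2

26,2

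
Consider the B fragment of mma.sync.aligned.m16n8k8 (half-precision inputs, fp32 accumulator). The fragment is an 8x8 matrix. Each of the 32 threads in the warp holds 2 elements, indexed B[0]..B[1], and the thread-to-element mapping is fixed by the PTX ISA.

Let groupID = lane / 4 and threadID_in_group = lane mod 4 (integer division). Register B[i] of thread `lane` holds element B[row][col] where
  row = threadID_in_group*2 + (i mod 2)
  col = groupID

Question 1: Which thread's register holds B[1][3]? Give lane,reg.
c=3→G=3  r=1→T=0,p=1
L=3*4+0=12  i=1=1

12,1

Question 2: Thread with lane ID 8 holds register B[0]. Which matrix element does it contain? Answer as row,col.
0,2

lane 8→8/4=2, 8 mod 4=0
i=0  r:2·0+0→0  c:2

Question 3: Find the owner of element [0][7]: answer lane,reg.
c=7⇒gr=7  r=0⇒th=0,odd=0
L=7*4+0=28  i=0=0

28,0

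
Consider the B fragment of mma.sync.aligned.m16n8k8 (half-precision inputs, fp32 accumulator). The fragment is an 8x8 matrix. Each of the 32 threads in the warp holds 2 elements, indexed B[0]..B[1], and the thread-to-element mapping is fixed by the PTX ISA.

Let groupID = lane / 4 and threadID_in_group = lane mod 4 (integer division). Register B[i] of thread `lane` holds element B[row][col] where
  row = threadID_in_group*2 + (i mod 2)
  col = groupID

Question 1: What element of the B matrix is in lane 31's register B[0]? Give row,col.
6,7

lane 31->31/4=7, 31 mod 4=3
i=0  r:2·3+0->6  c:7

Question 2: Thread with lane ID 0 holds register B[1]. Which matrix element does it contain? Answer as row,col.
1,0

lane 0: gr=0 (0/4), th=0 (0%4)
i=1: r=0*2+1=1, c=gr=0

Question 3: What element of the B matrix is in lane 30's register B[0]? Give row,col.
lane 30->30/4=7, 30 mod 4=2
i=0  r:2·2+0->4  c:7

4,7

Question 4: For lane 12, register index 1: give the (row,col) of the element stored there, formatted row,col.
12: g=3,t=0
[1] (0*2+1,3) = (1,3)

1,3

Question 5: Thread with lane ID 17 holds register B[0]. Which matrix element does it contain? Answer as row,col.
lane 17=>17/4=4, 17 mod 4=1
i=0  r:2·1+0=>2  c:4

2,4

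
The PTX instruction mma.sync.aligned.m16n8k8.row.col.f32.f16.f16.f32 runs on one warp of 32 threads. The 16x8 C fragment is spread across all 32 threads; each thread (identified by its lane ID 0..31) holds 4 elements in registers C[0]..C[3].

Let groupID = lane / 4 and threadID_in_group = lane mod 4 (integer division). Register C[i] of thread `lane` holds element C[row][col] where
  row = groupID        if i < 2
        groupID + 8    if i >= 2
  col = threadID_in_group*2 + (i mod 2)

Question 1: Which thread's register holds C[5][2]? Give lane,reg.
r=5→G=5,rhi=0  c=2→T=1,p=0
L=5*4+1=21  i=0*2+0=0

21,0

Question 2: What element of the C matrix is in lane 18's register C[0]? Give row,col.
4,4

18: gr=4,th=2
[0] (4+0,2*2+0) = (4,4)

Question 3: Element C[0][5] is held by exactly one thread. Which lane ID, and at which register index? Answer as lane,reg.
2,1

r=0->g=0,rb=0  c=5->t=2,b0=1
L=0*4+2=2  i=0*2+1=1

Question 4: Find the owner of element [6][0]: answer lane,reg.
r: 6->gid=6,r8=0  c: 0->tid=0,i&1=0
L=6*4+0=24  i=0*2+0=0

24,0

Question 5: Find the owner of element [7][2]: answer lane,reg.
r=7⇒gr=7,Rb=0  c=2⇒th=1,odd=0
L=7*4+1=29  i=0*2+0=0

29,0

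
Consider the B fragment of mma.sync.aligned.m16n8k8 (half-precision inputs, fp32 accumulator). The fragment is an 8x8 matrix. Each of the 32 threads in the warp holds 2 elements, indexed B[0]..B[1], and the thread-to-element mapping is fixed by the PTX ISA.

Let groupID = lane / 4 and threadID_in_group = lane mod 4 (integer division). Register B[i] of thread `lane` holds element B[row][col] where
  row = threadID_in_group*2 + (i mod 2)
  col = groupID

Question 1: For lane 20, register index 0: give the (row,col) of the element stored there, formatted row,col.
0,5

20: gid=5,tid=0
[0] (0*2+0,5) = (0,5)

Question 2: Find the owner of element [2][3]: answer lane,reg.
c=3⇒gr=3  r=2⇒th=1,odd=0
L=3*4+1=13  i=0=0

13,0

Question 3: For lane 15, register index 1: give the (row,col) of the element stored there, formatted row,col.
lane 15->15/4=3, 15 mod 4=3
i=1  r:2·3+1->7  c:3

7,3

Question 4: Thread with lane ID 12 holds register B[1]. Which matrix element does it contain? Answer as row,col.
lane 12->12/4=3, 12 mod 4=0
i=1  r:2·0+1->1  c:3

1,3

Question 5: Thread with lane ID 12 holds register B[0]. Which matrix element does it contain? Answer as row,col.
0,3

12: gid=3,tid=0
[0] (0*2+0,3) = (0,3)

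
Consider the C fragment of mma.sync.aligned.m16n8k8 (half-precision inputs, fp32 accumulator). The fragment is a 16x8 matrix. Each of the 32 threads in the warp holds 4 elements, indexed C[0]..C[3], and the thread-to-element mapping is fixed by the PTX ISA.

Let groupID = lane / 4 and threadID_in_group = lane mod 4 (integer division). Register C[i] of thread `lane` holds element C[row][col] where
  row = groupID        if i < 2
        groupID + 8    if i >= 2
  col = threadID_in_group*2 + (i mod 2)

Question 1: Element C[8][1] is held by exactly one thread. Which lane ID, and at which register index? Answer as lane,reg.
r:8=>grp=0,rB=1  c:1=>tig=0,lo=1
L=0*4+0=0  i=1*2+1=3

0,3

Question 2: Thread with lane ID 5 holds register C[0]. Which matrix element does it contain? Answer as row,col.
1,2

L=5->g=5>>2=1, t=5&3=1
[0]->row 1+0=1  col 1·2+0=2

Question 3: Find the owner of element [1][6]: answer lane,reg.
r:1=>grp=1,rB=0  c:6=>tig=3,lo=0
L=1*4+3=7  i=0*2+0=0

7,0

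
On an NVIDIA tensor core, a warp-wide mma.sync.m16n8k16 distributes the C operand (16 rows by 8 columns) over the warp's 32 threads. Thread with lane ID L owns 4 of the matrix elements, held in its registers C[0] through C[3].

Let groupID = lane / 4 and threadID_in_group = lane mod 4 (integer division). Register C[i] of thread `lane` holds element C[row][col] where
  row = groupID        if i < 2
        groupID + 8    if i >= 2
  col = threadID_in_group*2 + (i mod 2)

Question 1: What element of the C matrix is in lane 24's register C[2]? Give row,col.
14,0

lane 24: g=6 (24/4), t=0 (24%4)
i=2: r=6+8=14, c=0*2+0=0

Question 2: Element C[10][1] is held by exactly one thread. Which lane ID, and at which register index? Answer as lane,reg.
r=10⇒gr=2,Rb=1  c=1⇒th=0,odd=1
L=2*4+0=8  i=1*2+1=3

8,3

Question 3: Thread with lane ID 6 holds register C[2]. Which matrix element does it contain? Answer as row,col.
9,4

L=6->gid=6>>2=1, tid=6&3=2
[2]->row 1+8=9  col 2·2+0=4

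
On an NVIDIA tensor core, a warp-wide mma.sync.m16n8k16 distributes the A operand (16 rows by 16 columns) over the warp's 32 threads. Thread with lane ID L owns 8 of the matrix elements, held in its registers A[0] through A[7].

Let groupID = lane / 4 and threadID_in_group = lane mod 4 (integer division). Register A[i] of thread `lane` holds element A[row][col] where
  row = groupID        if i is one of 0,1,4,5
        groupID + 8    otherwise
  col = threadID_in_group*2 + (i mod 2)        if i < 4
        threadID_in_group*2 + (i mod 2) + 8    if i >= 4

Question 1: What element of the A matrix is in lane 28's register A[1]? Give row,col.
7,1

lane 28: g=7 (28/4), t=0 (28%4)
i=1: r=7+0=7, c=0*2+1+0=1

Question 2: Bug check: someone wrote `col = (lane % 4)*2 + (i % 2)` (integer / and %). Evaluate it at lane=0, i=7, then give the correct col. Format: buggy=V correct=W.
buggy=1 correct=9

`(lane % 4)*2 + (i % 2)`[0,7]=>1
0: grp=0,tig=0
[7] (0+8,0*2+1+8) = (8,9)
col: 1 vs 9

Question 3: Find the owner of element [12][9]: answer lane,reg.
16,7

r: 12->gid=4,r8=1  c: 9->c8=1,tid=0,i&1=1
L=4*4+0=16  i=1*4+1*2+1=7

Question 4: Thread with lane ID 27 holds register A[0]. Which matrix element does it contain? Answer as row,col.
L=27→G=27>>2=6, T=27&3=3
[0]→row 6+0=6  col 3·2+0+0=6

6,6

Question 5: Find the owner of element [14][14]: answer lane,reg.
r: 14->gid=6,r8=1  c: 14->c8=1,tid=3,i&1=0
L=6*4+3=27  i=1*4+1*2+0=6

27,6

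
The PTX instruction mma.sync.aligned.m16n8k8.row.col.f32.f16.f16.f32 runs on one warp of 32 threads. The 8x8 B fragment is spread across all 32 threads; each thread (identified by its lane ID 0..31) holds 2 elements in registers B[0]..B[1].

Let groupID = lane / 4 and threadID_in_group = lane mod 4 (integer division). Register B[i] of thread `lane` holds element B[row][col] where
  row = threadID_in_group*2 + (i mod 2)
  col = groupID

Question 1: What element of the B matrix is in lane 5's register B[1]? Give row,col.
5: grp=1,tig=1
[1] (1*2+1,1) = (3,1)

3,1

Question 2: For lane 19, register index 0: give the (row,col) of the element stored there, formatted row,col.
6,4

lane 19: gid=4 (19/4), tid=3 (19%4)
i=0: r=3*2+0=6, c=gid=4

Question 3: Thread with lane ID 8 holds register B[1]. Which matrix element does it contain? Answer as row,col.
L=8⇒gr=8>>2=2, th=8&3=0
[1]⇒row 0·2+1=1  col gr=2

1,2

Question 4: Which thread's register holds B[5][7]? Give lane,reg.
c:7=>grp=7  r:5=>tig=2,lo=1
L=7*4+2=30  i=1=1

30,1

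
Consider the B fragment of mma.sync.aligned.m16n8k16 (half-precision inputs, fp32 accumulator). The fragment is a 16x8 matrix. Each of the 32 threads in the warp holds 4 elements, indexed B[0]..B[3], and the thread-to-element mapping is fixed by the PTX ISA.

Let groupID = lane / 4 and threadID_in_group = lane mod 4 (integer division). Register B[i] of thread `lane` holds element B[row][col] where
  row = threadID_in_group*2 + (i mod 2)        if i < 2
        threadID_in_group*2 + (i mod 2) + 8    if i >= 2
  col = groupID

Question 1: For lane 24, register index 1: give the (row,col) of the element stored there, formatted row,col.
lane 24: G=6 (24/4), T=0 (24%4)
i=1: r=0*2+1+0=1, c=G=6

1,6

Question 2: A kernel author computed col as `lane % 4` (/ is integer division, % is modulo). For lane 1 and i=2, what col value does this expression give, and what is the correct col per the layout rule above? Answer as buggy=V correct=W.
`lane % 4`[1,2]->1
lane 1: gid=0 (1/4), tid=1 (1%4)
i=2: r=1*2+0+8=10, c=gid=0
col: 1 vs 0

buggy=1 correct=0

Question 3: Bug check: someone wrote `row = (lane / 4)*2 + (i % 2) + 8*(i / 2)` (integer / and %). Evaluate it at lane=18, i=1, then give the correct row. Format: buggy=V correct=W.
buggy=9 correct=5

`(lane / 4)*2 + (i % 2) + 8*(i / 2)`[18,1]->9
lane 18->18/4=4, 18 mod 4=2
i=1  r:2·2+1+0->5  c:4
row: 9 vs 5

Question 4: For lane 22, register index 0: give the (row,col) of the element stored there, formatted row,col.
L=22=>grp=22>>2=5, tig=22&3=2
[0]=>row 2·2+0+0=4  col grp=5

4,5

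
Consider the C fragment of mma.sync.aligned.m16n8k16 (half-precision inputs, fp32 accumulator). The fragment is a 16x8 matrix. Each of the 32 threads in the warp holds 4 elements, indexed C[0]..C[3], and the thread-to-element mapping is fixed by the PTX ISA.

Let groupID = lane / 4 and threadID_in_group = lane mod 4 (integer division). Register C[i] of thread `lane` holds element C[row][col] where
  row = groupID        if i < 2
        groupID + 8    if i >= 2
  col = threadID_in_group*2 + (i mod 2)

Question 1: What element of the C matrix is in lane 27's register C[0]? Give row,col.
6,6

L=27->g=27>>2=6, t=27&3=3
[0]->row 6+0=6  col 3·2+0=6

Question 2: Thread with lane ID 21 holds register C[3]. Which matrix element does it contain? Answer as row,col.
lane 21: grp=5 (21/4), tig=1 (21%4)
i=3: r=5+8=13, c=1*2+1=3

13,3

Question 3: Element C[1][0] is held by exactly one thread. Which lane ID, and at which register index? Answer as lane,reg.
r=1->g=1,rb=0  c=0->t=0,b0=0
L=1*4+0=4  i=0*2+0=0

4,0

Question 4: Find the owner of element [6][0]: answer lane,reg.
24,0

r=6⇒gr=6,Rb=0  c=0⇒th=0,odd=0
L=6*4+0=24  i=0*2+0=0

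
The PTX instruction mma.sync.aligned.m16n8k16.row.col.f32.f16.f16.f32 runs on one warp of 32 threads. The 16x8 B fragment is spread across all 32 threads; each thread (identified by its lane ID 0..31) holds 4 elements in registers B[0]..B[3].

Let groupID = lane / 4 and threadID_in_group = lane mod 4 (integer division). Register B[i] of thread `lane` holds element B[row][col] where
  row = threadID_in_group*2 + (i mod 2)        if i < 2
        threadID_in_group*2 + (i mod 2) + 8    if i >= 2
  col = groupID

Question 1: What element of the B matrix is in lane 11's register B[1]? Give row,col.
lane 11: gid=2 (11/4), tid=3 (11%4)
i=1: r=3*2+1+0=7, c=gid=2

7,2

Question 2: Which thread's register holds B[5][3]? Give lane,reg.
c=3->g=3  r=5->rb=0,t=2,b0=1
L=3*4+2=14  i=0*2+1=1

14,1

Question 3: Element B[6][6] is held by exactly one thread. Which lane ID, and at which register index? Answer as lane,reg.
27,0

c=6⇒gr=6  r=6⇒Rb=0,th=3,odd=0
L=6*4+3=27  i=0*2+0=0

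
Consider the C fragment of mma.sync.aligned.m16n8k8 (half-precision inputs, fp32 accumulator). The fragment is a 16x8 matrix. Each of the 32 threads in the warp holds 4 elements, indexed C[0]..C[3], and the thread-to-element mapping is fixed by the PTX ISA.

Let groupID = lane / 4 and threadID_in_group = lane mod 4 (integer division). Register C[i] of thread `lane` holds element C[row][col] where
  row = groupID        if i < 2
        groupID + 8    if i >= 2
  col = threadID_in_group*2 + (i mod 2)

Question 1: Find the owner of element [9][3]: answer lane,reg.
r: 9->gid=1,r8=1  c: 3->tid=1,i&1=1
L=1*4+1=5  i=1*2+1=3

5,3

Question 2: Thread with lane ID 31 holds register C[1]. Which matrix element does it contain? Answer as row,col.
L=31=>grp=31>>2=7, tig=31&3=3
[1]=>row 7+0=7  col 3·2+1=7

7,7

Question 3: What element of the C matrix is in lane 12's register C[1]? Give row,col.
L=12->gid=12>>2=3, tid=12&3=0
[1]->row 3+0=3  col 0·2+1=1

3,1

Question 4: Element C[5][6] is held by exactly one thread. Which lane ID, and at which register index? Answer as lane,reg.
r: 5->gid=5,r8=0  c: 6->tid=3,i&1=0
L=5*4+3=23  i=0*2+0=0

23,0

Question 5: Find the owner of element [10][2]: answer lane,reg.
r:10=>grp=2,rB=1  c:2=>tig=1,lo=0
L=2*4+1=9  i=1*2+0=2

9,2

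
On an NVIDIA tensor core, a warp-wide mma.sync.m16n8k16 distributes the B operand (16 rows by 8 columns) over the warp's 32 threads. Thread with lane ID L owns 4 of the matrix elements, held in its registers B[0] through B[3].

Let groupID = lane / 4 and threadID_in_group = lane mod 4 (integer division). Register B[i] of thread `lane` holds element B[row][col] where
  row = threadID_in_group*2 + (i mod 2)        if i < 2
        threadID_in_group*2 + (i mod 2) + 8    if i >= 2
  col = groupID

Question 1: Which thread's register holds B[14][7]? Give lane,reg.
31,2

c=7⇒gr=7  r=14⇒Rb=1,th=3,odd=0
L=7*4+3=31  i=1*2+0=2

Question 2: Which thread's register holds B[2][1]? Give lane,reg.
c=1→G=1  r=2→rhi=0,T=1,p=0
L=1*4+1=5  i=0*2+0=0

5,0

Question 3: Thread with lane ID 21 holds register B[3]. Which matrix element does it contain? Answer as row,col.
11,5

21: gr=5,th=1
[3] (1*2+1+8,5) = (11,5)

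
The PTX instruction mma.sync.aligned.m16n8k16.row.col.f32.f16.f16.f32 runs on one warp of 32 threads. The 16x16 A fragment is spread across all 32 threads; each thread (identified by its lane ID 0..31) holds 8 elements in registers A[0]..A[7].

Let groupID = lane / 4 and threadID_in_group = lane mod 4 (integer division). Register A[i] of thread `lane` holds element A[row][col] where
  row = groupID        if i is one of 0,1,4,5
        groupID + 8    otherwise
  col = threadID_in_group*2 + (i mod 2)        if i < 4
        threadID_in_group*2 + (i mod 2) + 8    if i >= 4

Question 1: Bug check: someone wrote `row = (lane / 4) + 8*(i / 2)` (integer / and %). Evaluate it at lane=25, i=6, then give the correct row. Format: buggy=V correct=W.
`(lane / 4) + 8*(i / 2)`[25,6]=>30
lane 25: grp=6 (25/4), tig=1 (25%4)
i=6: r=6+8=14, c=1*2+0+8=10
row: 30 vs 14

buggy=30 correct=14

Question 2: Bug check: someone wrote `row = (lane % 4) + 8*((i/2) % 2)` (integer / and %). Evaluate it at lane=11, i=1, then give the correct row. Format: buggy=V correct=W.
buggy=3 correct=2

`(lane % 4) + 8*((i/2) % 2)`[11,1]=>3
lane 11: grp=2 (11/4), tig=3 (11%4)
i=1: r=2+0=2, c=3*2+1+0=7
row: 3 vs 2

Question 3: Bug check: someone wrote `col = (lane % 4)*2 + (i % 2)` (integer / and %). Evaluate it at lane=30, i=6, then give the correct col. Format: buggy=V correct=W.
`(lane % 4)*2 + (i % 2)`[30,6]→4
L=30→G=30>>2=7, T=30&3=2
[6]→row 7+8=15  col 2·2+0+8=12
col: 4 vs 12

buggy=4 correct=12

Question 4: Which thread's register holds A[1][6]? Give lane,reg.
7,0

r: 1->gid=1,r8=0  c: 6->c8=0,tid=3,i&1=0
L=1*4+3=7  i=0*4+0*2+0=0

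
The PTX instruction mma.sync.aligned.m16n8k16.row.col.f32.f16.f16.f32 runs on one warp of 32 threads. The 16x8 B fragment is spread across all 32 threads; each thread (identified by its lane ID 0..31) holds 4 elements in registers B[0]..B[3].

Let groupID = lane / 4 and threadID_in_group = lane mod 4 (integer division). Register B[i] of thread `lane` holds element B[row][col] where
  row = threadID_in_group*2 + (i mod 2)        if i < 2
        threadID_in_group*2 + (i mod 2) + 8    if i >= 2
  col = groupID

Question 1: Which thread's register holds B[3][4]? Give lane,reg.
c=4⇒gr=4  r=3⇒Rb=0,th=1,odd=1
L=4*4+1=17  i=0*2+1=1

17,1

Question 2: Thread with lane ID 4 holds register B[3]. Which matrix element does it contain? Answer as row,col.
lane 4: grp=1 (4/4), tig=0 (4%4)
i=3: r=0*2+1+8=9, c=grp=1

9,1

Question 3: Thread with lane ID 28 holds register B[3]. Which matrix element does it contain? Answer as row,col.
9,7

lane 28: g=7 (28/4), t=0 (28%4)
i=3: r=0*2+1+8=9, c=g=7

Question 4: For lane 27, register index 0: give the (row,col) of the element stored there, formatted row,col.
lane 27: G=6 (27/4), T=3 (27%4)
i=0: r=3*2+0+0=6, c=G=6

6,6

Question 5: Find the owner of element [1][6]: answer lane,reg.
c=6→G=6  r=1→rhi=0,T=0,p=1
L=6*4+0=24  i=0*2+1=1

24,1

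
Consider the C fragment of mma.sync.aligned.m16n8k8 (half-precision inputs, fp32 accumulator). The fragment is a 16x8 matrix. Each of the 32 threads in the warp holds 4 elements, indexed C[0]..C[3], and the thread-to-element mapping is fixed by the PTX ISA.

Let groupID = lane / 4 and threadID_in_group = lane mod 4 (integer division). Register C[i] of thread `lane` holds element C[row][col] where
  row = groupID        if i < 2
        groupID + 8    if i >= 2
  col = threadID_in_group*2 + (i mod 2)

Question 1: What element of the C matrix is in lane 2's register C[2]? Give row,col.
lane 2⇒2/4=0, 2 mod 4=2
i=2  r:0+8⇒8  c:2·2+0⇒4

8,4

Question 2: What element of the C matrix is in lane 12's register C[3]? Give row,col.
11,1

lane 12: g=3 (12/4), t=0 (12%4)
i=3: r=3+8=11, c=0*2+1=1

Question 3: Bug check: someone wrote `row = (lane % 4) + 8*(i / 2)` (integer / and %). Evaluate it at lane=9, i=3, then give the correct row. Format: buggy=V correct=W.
buggy=9 correct=10

`(lane % 4) + 8*(i / 2)`[9,3]->9
L=9->g=9>>2=2, t=9&3=1
[3]->row 2+8=10  col 1·2+1=3
row: 9 vs 10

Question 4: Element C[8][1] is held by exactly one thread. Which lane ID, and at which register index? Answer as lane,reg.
0,3

r=8->g=0,rb=1  c=1->t=0,b0=1
L=0*4+0=0  i=1*2+1=3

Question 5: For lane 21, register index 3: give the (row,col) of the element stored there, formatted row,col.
13,3

lane 21: gid=5 (21/4), tid=1 (21%4)
i=3: r=5+8=13, c=1*2+1=3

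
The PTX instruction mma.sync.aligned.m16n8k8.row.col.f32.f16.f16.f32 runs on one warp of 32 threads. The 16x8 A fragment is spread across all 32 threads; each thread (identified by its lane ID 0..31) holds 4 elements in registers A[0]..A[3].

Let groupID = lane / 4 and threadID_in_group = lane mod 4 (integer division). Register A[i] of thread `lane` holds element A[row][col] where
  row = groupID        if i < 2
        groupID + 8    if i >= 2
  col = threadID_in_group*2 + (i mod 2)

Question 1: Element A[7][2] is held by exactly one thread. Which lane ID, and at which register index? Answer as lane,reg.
29,0

r=7→G=7,rhi=0  c=2→T=1,p=0
L=7*4+1=29  i=0*2+0=0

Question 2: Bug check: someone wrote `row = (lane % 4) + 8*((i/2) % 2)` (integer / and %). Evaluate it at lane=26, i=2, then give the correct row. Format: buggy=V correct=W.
buggy=10 correct=14

`(lane % 4) + 8*((i/2) % 2)`[26,2]⇒10
lane 26: gr=6 (26/4), th=2 (26%4)
i=2: r=6+8=14, c=2*2+0=4
row: 10 vs 14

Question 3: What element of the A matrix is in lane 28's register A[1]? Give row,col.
7,1

28: g=7,t=0
[1] (7+0,0*2+1) = (7,1)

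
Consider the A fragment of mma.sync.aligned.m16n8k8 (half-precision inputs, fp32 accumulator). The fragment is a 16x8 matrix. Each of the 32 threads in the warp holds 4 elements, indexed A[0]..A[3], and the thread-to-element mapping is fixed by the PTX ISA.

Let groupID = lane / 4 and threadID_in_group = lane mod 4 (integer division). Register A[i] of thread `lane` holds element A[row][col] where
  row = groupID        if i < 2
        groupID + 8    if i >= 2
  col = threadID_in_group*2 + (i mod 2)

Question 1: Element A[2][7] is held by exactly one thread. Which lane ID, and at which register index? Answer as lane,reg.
11,1

r:2=>grp=2,rB=0  c:7=>tig=3,lo=1
L=2*4+3=11  i=0*2+1=1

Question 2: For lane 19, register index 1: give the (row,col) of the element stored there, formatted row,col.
4,7

lane 19->19/4=4, 19 mod 4=3
i=1  r:4+0->4  c:2·3+1->7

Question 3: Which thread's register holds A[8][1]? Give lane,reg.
r=8⇒gr=0,Rb=1  c=1⇒th=0,odd=1
L=0*4+0=0  i=1*2+1=3

0,3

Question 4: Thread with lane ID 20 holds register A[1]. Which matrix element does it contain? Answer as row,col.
20: gr=5,th=0
[1] (5+0,0*2+1) = (5,1)

5,1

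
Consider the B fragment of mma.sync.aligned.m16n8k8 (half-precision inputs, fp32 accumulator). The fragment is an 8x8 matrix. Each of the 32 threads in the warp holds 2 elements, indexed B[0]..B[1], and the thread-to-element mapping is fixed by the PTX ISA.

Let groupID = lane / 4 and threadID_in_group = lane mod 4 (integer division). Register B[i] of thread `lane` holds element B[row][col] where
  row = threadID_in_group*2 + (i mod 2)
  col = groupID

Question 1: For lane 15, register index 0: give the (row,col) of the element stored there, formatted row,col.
6,3

L=15->gid=15>>2=3, tid=15&3=3
[0]->row 3·2+0=6  col gid=3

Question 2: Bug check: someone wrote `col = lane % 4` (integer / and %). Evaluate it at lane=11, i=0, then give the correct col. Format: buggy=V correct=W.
buggy=3 correct=2

`lane % 4`[11,0]⇒3
lane 11⇒11/4=2, 11 mod 4=3
i=0  r:2·3+0⇒6  c:2
col: 3 vs 2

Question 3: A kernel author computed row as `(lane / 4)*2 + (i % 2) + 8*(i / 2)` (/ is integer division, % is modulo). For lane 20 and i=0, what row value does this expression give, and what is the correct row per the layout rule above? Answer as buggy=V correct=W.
buggy=10 correct=0

`(lane / 4)*2 + (i % 2) + 8*(i / 2)`[20,0]→10
lane 20: G=5 (20/4), T=0 (20%4)
i=0: r=0*2+0=0, c=G=5
row: 10 vs 0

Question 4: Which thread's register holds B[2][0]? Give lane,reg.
1,0

c=0->g=0  r=2->t=1,b0=0
L=0*4+1=1  i=0=0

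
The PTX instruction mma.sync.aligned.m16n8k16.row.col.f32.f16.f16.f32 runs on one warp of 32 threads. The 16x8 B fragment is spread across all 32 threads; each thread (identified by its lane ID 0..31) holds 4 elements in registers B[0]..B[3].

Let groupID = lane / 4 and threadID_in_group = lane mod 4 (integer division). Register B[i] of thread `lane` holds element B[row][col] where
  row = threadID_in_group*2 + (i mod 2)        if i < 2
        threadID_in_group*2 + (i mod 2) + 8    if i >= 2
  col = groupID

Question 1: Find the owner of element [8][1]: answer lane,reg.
4,2

c=1→G=1  r=8→rhi=1,T=0,p=0
L=1*4+0=4  i=1*2+0=2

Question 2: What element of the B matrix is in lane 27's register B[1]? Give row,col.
L=27->g=27>>2=6, t=27&3=3
[1]->row 3·2+1+0=7  col g=6

7,6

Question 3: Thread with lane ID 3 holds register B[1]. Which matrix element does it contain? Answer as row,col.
7,0

lane 3: gid=0 (3/4), tid=3 (3%4)
i=1: r=3*2+1+0=7, c=gid=0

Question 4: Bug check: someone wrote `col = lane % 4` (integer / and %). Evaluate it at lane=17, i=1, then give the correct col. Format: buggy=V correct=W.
buggy=1 correct=4

`lane % 4`[17,1]->1
lane 17->17/4=4, 17 mod 4=1
i=1  r:2·1+1+0->3  c:4
col: 1 vs 4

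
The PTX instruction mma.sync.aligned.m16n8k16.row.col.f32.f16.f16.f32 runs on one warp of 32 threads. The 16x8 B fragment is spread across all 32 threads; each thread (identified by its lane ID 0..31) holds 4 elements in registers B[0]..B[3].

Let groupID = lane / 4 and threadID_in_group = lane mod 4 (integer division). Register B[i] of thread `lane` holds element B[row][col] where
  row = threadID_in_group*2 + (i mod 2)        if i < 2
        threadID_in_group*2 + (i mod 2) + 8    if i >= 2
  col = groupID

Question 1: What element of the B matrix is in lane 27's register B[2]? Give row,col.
L=27->gid=27>>2=6, tid=27&3=3
[2]->row 3·2+0+8=14  col gid=6

14,6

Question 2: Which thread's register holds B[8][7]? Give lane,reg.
c=7->g=7  r=8->rb=1,t=0,b0=0
L=7*4+0=28  i=1*2+0=2

28,2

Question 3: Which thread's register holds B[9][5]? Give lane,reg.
20,3

c=5⇒gr=5  r=9⇒Rb=1,th=0,odd=1
L=5*4+0=20  i=1*2+1=3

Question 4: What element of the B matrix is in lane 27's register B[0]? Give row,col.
6,6

27: g=6,t=3
[0] (3*2+0+0,6) = (6,6)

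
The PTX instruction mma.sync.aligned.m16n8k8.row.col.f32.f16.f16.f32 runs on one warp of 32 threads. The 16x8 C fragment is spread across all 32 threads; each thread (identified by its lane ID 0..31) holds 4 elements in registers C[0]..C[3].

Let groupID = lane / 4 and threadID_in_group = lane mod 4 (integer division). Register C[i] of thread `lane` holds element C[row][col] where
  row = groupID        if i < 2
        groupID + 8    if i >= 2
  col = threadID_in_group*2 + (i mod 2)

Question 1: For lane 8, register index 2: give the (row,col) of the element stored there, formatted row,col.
lane 8: grp=2 (8/4), tig=0 (8%4)
i=2: r=2+8=10, c=0*2+0=0

10,0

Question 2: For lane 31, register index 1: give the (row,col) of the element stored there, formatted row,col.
31: G=7,T=3
[1] (7+0,3*2+1) = (7,7)

7,7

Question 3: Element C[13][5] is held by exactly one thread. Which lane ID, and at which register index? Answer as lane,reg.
r:13=>grp=5,rB=1  c:5=>tig=2,lo=1
L=5*4+2=22  i=1*2+1=3

22,3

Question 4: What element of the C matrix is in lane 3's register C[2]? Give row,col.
3: g=0,t=3
[2] (0+8,3*2+0) = (8,6)

8,6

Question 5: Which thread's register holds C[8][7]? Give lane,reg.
3,3

r=8⇒gr=0,Rb=1  c=7⇒th=3,odd=1
L=0*4+3=3  i=1*2+1=3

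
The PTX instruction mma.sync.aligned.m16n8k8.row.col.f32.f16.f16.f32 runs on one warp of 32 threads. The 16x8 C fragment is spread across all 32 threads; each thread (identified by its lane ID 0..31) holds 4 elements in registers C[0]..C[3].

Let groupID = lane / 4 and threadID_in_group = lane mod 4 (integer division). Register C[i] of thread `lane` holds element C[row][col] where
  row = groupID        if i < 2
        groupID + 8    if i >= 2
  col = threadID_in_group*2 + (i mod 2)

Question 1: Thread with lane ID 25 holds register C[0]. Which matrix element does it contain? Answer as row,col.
6,2

lane 25=>25/4=6, 25 mod 4=1
i=0  r:6+0=>6  c:2·1+0=>2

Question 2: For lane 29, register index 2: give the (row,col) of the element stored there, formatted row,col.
15,2

L=29->gid=29>>2=7, tid=29&3=1
[2]->row 7+8=15  col 1·2+0=2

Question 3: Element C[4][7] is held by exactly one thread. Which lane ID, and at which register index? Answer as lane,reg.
r: 4->gid=4,r8=0  c: 7->tid=3,i&1=1
L=4*4+3=19  i=0*2+1=1

19,1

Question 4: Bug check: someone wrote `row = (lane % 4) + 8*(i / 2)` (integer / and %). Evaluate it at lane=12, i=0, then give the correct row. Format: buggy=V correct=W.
`(lane % 4) + 8*(i / 2)`[12,0]⇒0
lane 12: gr=3 (12/4), th=0 (12%4)
i=0: r=3+0=3, c=0*2+0=0
row: 0 vs 3

buggy=0 correct=3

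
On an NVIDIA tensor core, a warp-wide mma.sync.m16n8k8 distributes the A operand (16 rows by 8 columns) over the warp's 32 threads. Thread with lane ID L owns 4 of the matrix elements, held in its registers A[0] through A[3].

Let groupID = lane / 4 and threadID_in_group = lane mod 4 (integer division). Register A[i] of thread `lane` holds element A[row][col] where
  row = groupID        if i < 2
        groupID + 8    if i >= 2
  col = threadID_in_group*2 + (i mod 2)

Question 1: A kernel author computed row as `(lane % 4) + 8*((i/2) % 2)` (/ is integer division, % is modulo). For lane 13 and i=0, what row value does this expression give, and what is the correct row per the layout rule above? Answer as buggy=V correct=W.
buggy=1 correct=3

`(lane % 4) + 8*((i/2) % 2)`[13,0]⇒1
L=13⇒gr=13>>2=3, th=13&3=1
[0]⇒row 3+0=3  col 1·2+0=2
row: 1 vs 3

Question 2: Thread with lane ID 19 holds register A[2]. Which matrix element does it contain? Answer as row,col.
12,6

19: gr=4,th=3
[2] (4+8,3*2+0) = (12,6)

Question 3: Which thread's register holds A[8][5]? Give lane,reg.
2,3

r:8=>grp=0,rB=1  c:5=>tig=2,lo=1
L=0*4+2=2  i=1*2+1=3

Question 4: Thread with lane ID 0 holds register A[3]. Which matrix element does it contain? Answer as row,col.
8,1

lane 0: grp=0 (0/4), tig=0 (0%4)
i=3: r=0+8=8, c=0*2+1=1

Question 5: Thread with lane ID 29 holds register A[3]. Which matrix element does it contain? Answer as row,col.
15,3

29: G=7,T=1
[3] (7+8,1*2+1) = (15,3)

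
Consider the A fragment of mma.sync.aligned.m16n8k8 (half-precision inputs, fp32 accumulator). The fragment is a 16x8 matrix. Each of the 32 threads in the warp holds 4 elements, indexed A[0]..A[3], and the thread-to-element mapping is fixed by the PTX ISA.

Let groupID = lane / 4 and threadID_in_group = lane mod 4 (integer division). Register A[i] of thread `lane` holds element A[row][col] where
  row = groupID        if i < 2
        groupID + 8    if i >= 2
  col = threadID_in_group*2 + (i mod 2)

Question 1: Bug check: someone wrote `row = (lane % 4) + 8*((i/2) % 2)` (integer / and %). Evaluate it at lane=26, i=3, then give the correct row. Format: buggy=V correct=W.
`(lane % 4) + 8*((i/2) % 2)`[26,3]→10
L=26→G=26>>2=6, T=26&3=2
[3]→row 6+8=14  col 2·2+1=5
row: 10 vs 14

buggy=10 correct=14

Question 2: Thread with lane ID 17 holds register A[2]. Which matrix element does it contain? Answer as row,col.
lane 17: g=4 (17/4), t=1 (17%4)
i=2: r=4+8=12, c=1*2+0=2

12,2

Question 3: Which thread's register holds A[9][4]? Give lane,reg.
6,2

r=9->g=1,rb=1  c=4->t=2,b0=0
L=1*4+2=6  i=1*2+0=2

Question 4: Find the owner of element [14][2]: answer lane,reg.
r=14->g=6,rb=1  c=2->t=1,b0=0
L=6*4+1=25  i=1*2+0=2

25,2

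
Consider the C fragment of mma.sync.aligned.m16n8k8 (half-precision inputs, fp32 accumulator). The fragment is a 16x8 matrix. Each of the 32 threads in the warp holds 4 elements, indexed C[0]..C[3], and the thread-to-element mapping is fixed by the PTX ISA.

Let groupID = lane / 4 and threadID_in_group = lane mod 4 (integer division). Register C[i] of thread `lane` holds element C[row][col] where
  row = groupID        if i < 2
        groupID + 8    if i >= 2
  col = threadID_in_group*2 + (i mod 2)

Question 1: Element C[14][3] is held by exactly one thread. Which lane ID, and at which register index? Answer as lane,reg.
25,3

r=14→G=6,rhi=1  c=3→T=1,p=1
L=6*4+1=25  i=1*2+1=3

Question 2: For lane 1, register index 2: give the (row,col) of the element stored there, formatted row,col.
8,2

L=1→G=1>>2=0, T=1&3=1
[2]→row 0+8=8  col 1·2+0=2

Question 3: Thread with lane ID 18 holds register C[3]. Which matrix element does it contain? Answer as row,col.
18: gr=4,th=2
[3] (4+8,2*2+1) = (12,5)

12,5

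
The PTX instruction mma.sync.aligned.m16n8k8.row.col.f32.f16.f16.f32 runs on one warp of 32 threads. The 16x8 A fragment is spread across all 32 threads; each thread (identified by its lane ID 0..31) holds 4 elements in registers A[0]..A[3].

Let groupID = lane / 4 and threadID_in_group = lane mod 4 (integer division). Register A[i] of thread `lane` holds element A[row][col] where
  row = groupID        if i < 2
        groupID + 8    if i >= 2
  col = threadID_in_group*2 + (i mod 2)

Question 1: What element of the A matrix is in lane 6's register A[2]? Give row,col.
L=6->g=6>>2=1, t=6&3=2
[2]->row 1+8=9  col 2·2+0=4

9,4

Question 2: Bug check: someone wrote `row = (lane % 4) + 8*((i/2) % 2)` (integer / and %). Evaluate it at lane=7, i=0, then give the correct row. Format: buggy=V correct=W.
`(lane % 4) + 8*((i/2) % 2)`[7,0]=>3
7: grp=1,tig=3
[0] (1+0,3*2+0) = (1,6)
row: 3 vs 1

buggy=3 correct=1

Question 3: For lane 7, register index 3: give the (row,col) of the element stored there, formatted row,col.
9,7

L=7→G=7>>2=1, T=7&3=3
[3]→row 1+8=9  col 3·2+1=7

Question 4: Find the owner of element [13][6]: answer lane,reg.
r=13->g=5,rb=1  c=6->t=3,b0=0
L=5*4+3=23  i=1*2+0=2

23,2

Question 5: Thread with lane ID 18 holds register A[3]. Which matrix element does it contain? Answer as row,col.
12,5

L=18⇒gr=18>>2=4, th=18&3=2
[3]⇒row 4+8=12  col 2·2+1=5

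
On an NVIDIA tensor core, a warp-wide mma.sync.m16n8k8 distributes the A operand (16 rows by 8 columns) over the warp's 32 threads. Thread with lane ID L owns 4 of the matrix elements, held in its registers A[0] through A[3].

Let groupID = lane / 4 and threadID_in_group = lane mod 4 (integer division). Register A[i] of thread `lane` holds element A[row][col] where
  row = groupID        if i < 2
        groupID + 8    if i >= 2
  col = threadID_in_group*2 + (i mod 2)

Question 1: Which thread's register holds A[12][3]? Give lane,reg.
r=12→G=4,rhi=1  c=3→T=1,p=1
L=4*4+1=17  i=1*2+1=3

17,3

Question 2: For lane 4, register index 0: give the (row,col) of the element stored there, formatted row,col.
L=4=>grp=4>>2=1, tig=4&3=0
[0]=>row 1+0=1  col 0·2+0=0

1,0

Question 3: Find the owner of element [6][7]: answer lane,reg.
27,1

r=6⇒gr=6,Rb=0  c=7⇒th=3,odd=1
L=6*4+3=27  i=0*2+1=1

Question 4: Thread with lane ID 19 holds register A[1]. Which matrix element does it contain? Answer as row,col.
4,7

lane 19->19/4=4, 19 mod 4=3
i=1  r:4+0->4  c:2·3+1->7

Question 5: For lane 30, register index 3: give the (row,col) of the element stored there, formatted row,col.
15,5

lane 30: G=7 (30/4), T=2 (30%4)
i=3: r=7+8=15, c=2*2+1=5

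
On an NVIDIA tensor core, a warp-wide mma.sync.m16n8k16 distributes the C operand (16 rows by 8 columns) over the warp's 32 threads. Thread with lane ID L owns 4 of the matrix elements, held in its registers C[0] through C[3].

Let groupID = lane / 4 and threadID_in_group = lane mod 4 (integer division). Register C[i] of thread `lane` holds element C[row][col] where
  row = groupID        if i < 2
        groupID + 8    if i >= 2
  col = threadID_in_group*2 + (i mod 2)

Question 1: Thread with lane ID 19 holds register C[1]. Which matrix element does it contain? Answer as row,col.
lane 19->19/4=4, 19 mod 4=3
i=1  r:4+0->4  c:2·3+1->7

4,7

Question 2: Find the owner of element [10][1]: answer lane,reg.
r=10→G=2,rhi=1  c=1→T=0,p=1
L=2*4+0=8  i=1*2+1=3

8,3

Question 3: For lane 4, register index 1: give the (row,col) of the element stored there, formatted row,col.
1,1

4: gr=1,th=0
[1] (1+0,0*2+1) = (1,1)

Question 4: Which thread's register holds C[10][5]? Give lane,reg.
10,3

r=10⇒gr=2,Rb=1  c=5⇒th=2,odd=1
L=2*4+2=10  i=1*2+1=3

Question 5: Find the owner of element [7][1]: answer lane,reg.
28,1

r=7→G=7,rhi=0  c=1→T=0,p=1
L=7*4+0=28  i=0*2+1=1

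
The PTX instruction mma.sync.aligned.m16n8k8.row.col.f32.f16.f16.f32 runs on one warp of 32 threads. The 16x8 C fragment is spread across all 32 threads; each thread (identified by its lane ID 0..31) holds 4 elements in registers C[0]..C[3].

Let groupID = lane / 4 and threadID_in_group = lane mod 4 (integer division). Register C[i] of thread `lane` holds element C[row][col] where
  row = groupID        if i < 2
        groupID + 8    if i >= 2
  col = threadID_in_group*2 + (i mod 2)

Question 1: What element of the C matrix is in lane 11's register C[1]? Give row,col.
2,7

11: gid=2,tid=3
[1] (2+0,3*2+1) = (2,7)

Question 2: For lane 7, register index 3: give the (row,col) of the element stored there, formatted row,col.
9,7

lane 7→7/4=1, 7 mod 4=3
i=3  r:1+8→9  c:2·3+1→7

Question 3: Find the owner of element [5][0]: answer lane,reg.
20,0

r:5=>grp=5,rB=0  c:0=>tig=0,lo=0
L=5*4+0=20  i=0*2+0=0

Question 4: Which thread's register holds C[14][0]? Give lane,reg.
24,2

r=14->g=6,rb=1  c=0->t=0,b0=0
L=6*4+0=24  i=1*2+0=2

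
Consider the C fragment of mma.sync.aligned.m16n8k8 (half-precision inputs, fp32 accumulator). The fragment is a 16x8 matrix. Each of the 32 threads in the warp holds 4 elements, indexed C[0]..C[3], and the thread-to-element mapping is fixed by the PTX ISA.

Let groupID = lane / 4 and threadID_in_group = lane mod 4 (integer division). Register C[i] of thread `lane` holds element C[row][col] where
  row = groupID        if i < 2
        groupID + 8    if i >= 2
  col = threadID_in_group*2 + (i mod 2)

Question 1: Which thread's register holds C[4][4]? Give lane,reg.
r: 4->gid=4,r8=0  c: 4->tid=2,i&1=0
L=4*4+2=18  i=0*2+0=0

18,0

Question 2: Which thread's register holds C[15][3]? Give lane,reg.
r=15→G=7,rhi=1  c=3→T=1,p=1
L=7*4+1=29  i=1*2+1=3

29,3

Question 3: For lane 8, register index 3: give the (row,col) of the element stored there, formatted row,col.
10,1

8: gid=2,tid=0
[3] (2+8,0*2+1) = (10,1)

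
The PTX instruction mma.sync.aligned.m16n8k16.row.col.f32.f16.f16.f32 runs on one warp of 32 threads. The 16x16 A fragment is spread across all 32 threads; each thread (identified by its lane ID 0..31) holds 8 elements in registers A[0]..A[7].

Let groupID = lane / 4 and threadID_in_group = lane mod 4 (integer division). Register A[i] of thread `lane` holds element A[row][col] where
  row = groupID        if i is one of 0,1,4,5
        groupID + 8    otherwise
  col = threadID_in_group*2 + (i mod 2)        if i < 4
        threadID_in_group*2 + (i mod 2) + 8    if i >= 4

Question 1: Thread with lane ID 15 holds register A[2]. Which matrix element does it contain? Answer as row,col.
11,6

lane 15: grp=3 (15/4), tig=3 (15%4)
i=2: r=3+8=11, c=3*2+0+0=6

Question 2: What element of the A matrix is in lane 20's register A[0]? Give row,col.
L=20->gid=20>>2=5, tid=20&3=0
[0]->row 5+0=5  col 0·2+0+0=0

5,0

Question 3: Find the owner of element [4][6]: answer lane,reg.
r=4⇒gr=4,Rb=0  c=6⇒Cb=0,th=3,odd=0
L=4*4+3=19  i=0*4+0*2+0=0

19,0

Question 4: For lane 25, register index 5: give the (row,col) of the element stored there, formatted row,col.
6,11

lane 25: gid=6 (25/4), tid=1 (25%4)
i=5: r=6+0=6, c=1*2+1+8=11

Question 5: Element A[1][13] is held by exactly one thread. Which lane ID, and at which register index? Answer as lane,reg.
6,5

r=1->g=1,rb=0  c=13->cb=1,t=2,b0=1
L=1*4+2=6  i=1*4+0*2+1=5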